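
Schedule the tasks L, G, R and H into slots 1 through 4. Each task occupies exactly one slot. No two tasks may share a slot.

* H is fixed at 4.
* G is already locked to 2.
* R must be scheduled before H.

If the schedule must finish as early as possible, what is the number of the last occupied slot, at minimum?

4

The precedence chain requires at least 2 distinct slots.
With at most 1 per slot and 4 tasks, at least 4 slots are needed.
H can't be placed before 4, so the schedule must run through at least slot 4.
4 works (last occupied slot: 4): for example R -> 1; L -> 3; G -> 2; H -> 4.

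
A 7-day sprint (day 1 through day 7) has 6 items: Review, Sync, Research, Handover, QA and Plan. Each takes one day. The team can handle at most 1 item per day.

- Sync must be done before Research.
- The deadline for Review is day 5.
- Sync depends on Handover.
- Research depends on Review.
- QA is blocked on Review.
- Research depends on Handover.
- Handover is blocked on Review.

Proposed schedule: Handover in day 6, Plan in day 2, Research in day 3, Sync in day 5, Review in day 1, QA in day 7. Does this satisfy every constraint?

Invalid. Research depends on Handover.

Research depends on Handover — violated.
Sync depends on Handover — violated.
Handover is blocked on Review — holds.
The team can handle at most 1 item per day — holds.
QA is blocked on Review — holds.
The deadline for Review is day 5 — holds.
Sync must be done before Research — violated.
Research depends on Review — holds.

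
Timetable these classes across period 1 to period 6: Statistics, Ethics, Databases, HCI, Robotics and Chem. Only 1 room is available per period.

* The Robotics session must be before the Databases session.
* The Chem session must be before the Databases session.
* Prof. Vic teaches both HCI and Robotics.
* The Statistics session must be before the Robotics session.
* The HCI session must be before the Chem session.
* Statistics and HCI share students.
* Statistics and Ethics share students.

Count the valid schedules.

Splitting on Statistics: it can be period 1 (15), period 2 (11), period 3 (7), period 4 (3). Listing each branch's schedules as (Ethics, Databases, HCI, Robotics, Chem) by period number:
Statistics=period 1: (2,6,3,4,5) (2,6,3,5,4) (2,6,4,3,5) (3,6,2,4,5) (3,6,2,5,4) (3,6,4,2,5) (4,6,2,3,5) (4,6,2,5,3) (4,6,3,2,5) (5,6,2,3,4) (5,6,2,4,3) (5,6,3,2,4) (6,5,2,3,4) (6,5,2,4,3) (6,5,3,2,4) — 15.
Statistics=period 2: (1,6,3,4,5) (1,6,3,5,4) (1,6,4,3,5) (3,6,1,4,5) (3,6,1,5,4) (4,6,1,3,5) (4,6,1,5,3) (5,6,1,3,4) (5,6,1,4,3) (6,5,1,3,4) (6,5,1,4,3) — 11.
Statistics=period 3: (1,6,2,4,5) (1,6,2,5,4) (2,6,1,4,5) (2,6,1,5,4) (4,6,1,5,2) (5,6,1,4,2) (6,5,1,4,2) — 7.
Statistics=period 4: (1,6,2,5,3) (2,6,1,5,3) (3,6,1,5,2) — 3.
Summing: 15 + 11 + 7 + 3 = 36.

36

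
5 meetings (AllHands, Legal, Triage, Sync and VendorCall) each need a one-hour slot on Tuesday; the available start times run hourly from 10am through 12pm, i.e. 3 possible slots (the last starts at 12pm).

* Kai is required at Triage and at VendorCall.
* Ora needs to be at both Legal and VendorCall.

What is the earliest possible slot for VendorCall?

10am

VendorCall at 10am is achievable: Sync -> 10am, Triage -> 11am, AllHands -> 10am, VendorCall -> 10am, Legal -> 11am.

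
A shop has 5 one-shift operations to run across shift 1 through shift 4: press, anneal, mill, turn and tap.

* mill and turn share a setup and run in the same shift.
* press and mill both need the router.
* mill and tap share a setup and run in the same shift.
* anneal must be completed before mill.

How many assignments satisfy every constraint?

18

Splitting on press: it can be shift 1 (6), shift 2 (5), shift 3 (4), shift 4 (3). Listing each branch's schedules as (anneal, mill, turn, tap) by shift number:
press=shift 1: (1,2,2,2) (1,3,3,3) (1,4,4,4) (2,3,3,3) (2,4,4,4) (3,4,4,4) — 6.
press=shift 2: (1,3,3,3) (1,4,4,4) (2,3,3,3) (2,4,4,4) (3,4,4,4) — 5.
press=shift 3: (1,2,2,2) (1,4,4,4) (2,4,4,4) (3,4,4,4) — 4.
press=shift 4: (1,2,2,2) (1,3,3,3) (2,3,3,3) — 3.
Summing: 6 + 5 + 4 + 3 = 18.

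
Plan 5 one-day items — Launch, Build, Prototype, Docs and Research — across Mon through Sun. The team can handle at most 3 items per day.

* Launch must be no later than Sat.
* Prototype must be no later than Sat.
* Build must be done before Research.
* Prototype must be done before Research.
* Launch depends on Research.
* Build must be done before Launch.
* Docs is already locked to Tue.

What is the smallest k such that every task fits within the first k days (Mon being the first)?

3 days

The precedence chain requires at least 3 distinct days.
With at most 3 per day and 5 tasks, at least 2 days are needed.
3 works (last occupied day: Wed): for example Launch -> Wed, Prototype -> Mon, Research -> Tue, Docs -> Tue, Build -> Mon.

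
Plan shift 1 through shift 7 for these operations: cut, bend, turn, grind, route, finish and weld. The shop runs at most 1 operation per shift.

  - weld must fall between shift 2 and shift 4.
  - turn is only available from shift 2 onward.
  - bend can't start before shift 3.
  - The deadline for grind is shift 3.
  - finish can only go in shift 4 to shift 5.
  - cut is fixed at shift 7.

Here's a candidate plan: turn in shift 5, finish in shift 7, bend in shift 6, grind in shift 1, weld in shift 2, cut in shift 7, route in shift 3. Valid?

bend can't start before shift 3 — holds.
The shop runs at most 1 operation per shift — violated.
finish can only go in shift 4 to shift 5 — violated.
turn is only available from shift 2 onward — holds.
The deadline for grind is shift 3 — holds.
weld must fall between shift 2 and shift 4 — holds.
cut is fixed at shift 7 — holds.

Invalid. finish can only go in shift 4 to shift 5.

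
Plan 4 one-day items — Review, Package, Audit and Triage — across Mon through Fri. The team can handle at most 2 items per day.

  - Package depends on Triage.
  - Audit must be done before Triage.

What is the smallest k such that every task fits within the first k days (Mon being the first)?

3 days

The precedence chain requires at least 3 distinct days.
With at most 2 per day and 4 tasks, at least 2 days are needed.
3 works (last occupied day: Wed): for example Triage=Tue, Review=Mon, Audit=Mon, Package=Wed.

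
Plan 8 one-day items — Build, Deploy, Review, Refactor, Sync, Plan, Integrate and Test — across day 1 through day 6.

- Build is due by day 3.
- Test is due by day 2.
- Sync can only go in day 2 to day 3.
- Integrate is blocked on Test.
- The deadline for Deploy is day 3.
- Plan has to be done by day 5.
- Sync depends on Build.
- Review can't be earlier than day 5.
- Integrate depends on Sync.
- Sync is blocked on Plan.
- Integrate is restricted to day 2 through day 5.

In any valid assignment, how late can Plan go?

Plan's own window allows nothing later than day 5; downstream work caps Plan at day 2.
Plan at day 2 is achievable: Review=day 5, Plan=day 2, Sync=day 3, Build=day 1, Integrate=day 4, Test=day 1, Deploy=day 1, Refactor=day 1.

day 2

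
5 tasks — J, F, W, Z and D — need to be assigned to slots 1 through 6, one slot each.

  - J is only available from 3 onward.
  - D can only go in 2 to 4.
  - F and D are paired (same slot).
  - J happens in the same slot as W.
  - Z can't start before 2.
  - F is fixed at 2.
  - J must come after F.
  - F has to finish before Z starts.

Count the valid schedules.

Splitting on J: it can be 3 (4), 4 (4), 5 (4), 6 (4). Listing each branch's schedules as (F, W, Z, D):
J=3: (2,3,3,2) (2,3,4,2) (2,3,5,2) (2,3,6,2) — 4.
J=4: (2,4,3,2) (2,4,4,2) (2,4,5,2) (2,4,6,2) — 4.
J=5: (2,5,3,2) (2,5,4,2) (2,5,5,2) (2,5,6,2) — 4.
J=6: (2,6,3,2) (2,6,4,2) (2,6,5,2) (2,6,6,2) — 4.
Summing: 4 + 4 + 4 + 4 = 16.

16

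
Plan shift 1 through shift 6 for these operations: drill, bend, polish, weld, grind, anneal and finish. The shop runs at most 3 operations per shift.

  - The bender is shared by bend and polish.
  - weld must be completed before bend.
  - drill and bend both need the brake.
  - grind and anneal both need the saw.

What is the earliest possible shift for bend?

Precedence pushes bend to at least shift 2.
bend at shift 2 is achievable: finish=shift 2; grind=shift 2; anneal=shift 3; weld=shift 1; bend=shift 2; polish=shift 1; drill=shift 1.

shift 2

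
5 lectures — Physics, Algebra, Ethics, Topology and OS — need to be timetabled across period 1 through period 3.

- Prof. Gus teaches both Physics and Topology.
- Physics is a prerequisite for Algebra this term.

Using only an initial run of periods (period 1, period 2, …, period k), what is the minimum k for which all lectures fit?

2 periods

The precedence chain requires at least 2 distinct periods.
2 works (last occupied period: period 2): for example OS in period 1; Physics in period 1; Ethics in period 1; Algebra in period 2; Topology in period 2.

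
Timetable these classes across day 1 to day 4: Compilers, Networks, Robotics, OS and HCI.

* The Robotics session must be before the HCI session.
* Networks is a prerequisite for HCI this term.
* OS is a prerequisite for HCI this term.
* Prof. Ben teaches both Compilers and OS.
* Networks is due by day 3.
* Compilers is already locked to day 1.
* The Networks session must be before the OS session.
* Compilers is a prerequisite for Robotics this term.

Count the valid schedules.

Splitting on Networks: it can be day 1 (5), day 2 (2). Listing each branch's schedules as (Compilers, Robotics, OS, HCI) by day number:
Networks=day 1: (1,2,2,3) (1,2,2,4) (1,2,3,4) (1,3,2,4) (1,3,3,4) — 5.
Networks=day 2: (1,2,3,4) (1,3,3,4) — 2.
Summing: 5 + 2 = 7.

7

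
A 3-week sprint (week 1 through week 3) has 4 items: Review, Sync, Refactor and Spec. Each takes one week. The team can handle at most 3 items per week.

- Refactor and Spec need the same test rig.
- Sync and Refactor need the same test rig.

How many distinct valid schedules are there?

Splitting on Review: it can be week 1 (12), week 2 (12), week 3 (12). Listing each branch's schedules as (Sync, Refactor, Spec) by week number:
Review=week 1: (1,2,1) (1,2,3) (1,3,1) (1,3,2) (2,1,2) (2,1,3) (2,3,1) (2,3,2) (3,1,2) (3,1,3) (3,2,1) (3,2,3) — 12.
Review=week 2: (1,2,1) (1,2,3) (1,3,1) (1,3,2) (2,1,2) (2,1,3) (2,3,1) (2,3,2) (3,1,2) (3,1,3) (3,2,1) (3,2,3) — 12.
Review=week 3: (1,2,1) (1,2,3) (1,3,1) (1,3,2) (2,1,2) (2,1,3) (2,3,1) (2,3,2) (3,1,2) (3,1,3) (3,2,1) (3,2,3) — 12.
Summing: 12 + 12 + 12 = 36.

36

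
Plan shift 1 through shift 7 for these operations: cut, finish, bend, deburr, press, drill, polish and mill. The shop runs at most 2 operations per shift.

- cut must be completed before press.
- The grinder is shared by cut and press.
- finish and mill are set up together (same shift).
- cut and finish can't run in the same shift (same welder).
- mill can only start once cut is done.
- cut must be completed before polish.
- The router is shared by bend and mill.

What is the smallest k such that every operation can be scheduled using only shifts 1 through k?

4 shifts

The precedence chain requires at least 2 distinct shifts.
With at most 2 per shift and 8 operations, at least 4 shifts are needed.
4 works (last occupied shift: shift 4): for example drill in shift 4, deburr in shift 4, polish in shift 2, finish in shift 3, press in shift 2, mill in shift 3, bend in shift 1, cut in shift 1.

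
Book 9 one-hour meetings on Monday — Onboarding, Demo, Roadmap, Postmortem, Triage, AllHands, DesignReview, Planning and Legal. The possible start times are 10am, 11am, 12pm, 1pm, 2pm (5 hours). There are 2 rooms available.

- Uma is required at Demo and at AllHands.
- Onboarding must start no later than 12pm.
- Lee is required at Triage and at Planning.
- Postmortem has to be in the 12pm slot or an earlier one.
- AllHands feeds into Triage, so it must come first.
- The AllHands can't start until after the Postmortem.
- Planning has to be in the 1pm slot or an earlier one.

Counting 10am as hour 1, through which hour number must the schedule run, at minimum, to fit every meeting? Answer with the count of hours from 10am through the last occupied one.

5

The precedence chain requires at least 3 distinct hours.
With at most 2 per hour and 9 meetings, at least 5 hours are needed.
5 works (last occupied hour: 2pm): for example Triage -> 12pm; Legal -> 2pm; Roadmap -> 1pm; DesignReview -> 1pm; Planning -> 11am; Onboarding -> 10am; Postmortem -> 10am; Demo -> 12pm; AllHands -> 11am.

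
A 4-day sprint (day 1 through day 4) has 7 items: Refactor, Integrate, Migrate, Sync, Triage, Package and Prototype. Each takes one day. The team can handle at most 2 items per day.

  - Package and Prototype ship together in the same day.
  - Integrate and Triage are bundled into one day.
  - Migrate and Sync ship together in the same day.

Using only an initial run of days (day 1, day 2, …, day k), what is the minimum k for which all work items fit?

4

With at most 2 per day and 7 work items, at least 4 days are needed.
4 works (last occupied day: day 4): for example Package=day 4; Sync=day 3; Integrate=day 2; Prototype=day 4; Refactor=day 1; Migrate=day 3; Triage=day 2.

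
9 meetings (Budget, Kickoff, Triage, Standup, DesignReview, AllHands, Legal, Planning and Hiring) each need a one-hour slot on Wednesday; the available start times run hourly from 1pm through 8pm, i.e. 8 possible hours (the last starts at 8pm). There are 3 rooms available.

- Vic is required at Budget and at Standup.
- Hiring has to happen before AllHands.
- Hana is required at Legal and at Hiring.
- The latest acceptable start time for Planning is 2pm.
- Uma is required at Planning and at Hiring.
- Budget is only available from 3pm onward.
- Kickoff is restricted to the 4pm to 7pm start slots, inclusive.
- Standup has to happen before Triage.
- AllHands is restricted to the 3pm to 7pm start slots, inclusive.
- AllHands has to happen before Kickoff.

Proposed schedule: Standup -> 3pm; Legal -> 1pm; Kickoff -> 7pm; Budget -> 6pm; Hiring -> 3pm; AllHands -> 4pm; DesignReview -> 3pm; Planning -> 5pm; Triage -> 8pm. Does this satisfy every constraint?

AllHands has to happen before Kickoff — holds.
Hana is required at Legal and at Hiring — holds.
Uma is required at Planning and at Hiring — holds.
There are 3 rooms available — holds.
The latest acceptable start time for Planning is 2pm — violated.
Vic is required at Budget and at Standup — holds.
Hiring has to happen before AllHands — holds.
Kickoff is restricted to the 4pm to 7pm start slots, inclusive — holds.
Standup has to happen before Triage — holds.
Budget is only available from 3pm onward — holds.
AllHands is restricted to the 3pm to 7pm start slots, inclusive — holds.

No — it violates: The latest acceptable start time for Planning is 2pm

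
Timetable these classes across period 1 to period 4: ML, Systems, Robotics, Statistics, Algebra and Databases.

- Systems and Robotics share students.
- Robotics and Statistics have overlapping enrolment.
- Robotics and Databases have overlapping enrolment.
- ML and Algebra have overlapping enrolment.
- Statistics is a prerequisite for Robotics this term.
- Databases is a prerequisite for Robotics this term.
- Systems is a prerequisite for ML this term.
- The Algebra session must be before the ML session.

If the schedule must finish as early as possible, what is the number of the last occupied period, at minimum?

The precedence chain requires at least 2 distinct periods.
2 works (last occupied period: period 2): for example Databases in period 1, ML in period 2, Algebra in period 1, Systems in period 1, Statistics in period 1, Robotics in period 2.

period 2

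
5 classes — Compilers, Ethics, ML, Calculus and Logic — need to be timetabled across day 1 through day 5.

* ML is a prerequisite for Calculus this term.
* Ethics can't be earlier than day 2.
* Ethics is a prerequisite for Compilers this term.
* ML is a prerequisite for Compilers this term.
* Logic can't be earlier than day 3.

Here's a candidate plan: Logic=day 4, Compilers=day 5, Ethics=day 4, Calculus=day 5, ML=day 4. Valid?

Ethics is a prerequisite for Compilers this term — holds.
Ethics can't be earlier than day 2 — holds.
Logic can't be earlier than day 3 — holds.
ML is a prerequisite for Compilers this term — holds.
ML is a prerequisite for Calculus this term — holds.

Yes, all constraints hold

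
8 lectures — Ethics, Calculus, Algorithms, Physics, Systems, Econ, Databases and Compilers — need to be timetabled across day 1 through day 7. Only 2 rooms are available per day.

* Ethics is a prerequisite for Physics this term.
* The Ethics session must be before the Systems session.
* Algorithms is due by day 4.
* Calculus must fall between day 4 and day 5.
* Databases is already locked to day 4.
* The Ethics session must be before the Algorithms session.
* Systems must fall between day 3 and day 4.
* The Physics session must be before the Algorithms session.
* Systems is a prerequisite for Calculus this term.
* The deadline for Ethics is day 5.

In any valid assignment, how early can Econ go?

day 1

Econ at day 1 is achievable: Calculus=day 4; Ethics=day 1; Systems=day 3; Compilers=day 2; Databases=day 4; Physics=day 2; Algorithms=day 3; Econ=day 1.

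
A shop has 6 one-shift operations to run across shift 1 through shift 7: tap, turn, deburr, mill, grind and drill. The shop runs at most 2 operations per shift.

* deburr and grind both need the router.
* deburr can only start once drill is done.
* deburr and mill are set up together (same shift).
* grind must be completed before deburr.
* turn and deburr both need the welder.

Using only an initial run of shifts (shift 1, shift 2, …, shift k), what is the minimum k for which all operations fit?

3

The precedence chain requires at least 2 distinct shifts.
With at most 2 per shift and 6 operations, at least 3 shifts are needed.
3 works (last occupied shift: shift 3): for example drill -> shift 1; grind -> shift 1; deburr -> shift 2; turn -> shift 3; mill -> shift 2; tap -> shift 3.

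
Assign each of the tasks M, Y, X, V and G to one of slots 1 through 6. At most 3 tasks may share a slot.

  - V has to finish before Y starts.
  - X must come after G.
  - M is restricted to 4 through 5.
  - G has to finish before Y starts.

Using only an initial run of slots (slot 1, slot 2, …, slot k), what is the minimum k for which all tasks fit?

4

The precedence chain requires at least 2 distinct slots.
With at most 3 per slot and 5 tasks, at least 2 slots are needed.
M can't be placed before 4, so the schedule must run through at least slot 4.
4 works (last occupied slot: 4): for example V -> 1, X -> 2, M -> 4, G -> 1, Y -> 2.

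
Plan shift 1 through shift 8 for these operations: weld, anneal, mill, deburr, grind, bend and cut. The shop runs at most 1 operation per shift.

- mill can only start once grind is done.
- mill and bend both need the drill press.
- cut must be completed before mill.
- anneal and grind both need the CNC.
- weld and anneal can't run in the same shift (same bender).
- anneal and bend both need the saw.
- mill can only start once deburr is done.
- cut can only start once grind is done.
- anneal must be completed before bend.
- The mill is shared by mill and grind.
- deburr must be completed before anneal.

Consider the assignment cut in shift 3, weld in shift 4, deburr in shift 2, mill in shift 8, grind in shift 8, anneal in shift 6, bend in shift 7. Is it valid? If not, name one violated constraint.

No. The mill is shared by mill and grind is not satisfied.

anneal must be completed before bend — holds.
The mill is shared by mill and grind — violated.
anneal and grind both need the CNC — holds.
mill and bend both need the drill press — holds.
cut must be completed before mill — holds.
anneal and bend both need the saw — holds.
cut can only start once grind is done — violated.
The shop runs at most 1 operation per shift — violated.
mill can only start once grind is done — violated.
mill can only start once deburr is done — holds.
deburr must be completed before anneal — holds.
weld and anneal can't run in the same shift (same bender) — holds.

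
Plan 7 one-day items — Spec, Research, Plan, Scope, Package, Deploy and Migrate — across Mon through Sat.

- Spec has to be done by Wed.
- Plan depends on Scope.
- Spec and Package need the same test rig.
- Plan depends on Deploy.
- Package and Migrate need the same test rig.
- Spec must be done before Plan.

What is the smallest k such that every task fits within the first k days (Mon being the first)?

2

The precedence chain requires at least 2 distinct days.
2 works (last occupied day: Tue): for example Scope=Mon; Deploy=Mon; Research=Mon; Plan=Tue; Package=Tue; Migrate=Mon; Spec=Mon.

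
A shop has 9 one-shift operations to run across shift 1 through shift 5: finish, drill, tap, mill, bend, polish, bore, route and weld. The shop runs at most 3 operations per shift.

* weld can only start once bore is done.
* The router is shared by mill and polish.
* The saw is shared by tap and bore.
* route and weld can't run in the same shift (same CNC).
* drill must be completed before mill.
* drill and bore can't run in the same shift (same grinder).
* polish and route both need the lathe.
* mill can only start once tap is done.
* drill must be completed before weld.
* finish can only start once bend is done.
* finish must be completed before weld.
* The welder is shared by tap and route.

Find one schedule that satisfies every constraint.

mill=shift 2; polish=shift 3; weld=shift 3; tap=shift 1; finish=shift 2; drill=shift 1; bore=shift 2; route=shift 4; bend=shift 1

Checking: drill(shift 1) before mill(shift 2); bend(shift 1) before finish(shift 2); finish(shift 2) before weld(shift 3); drill(shift 1) before weld(shift 3); bore(shift 2) before weld(shift 3); tap(shift 1) before mill(shift 2); tap(shift 1) != bore(shift 2); drill(shift 1) != bore(shift 2); mill(shift 2) != polish(shift 3); route(shift 4) != weld(shift 3); tap(shift 1) != route(shift 4); polish(shift 3) != route(shift 4); max 3 per shift (cap 3).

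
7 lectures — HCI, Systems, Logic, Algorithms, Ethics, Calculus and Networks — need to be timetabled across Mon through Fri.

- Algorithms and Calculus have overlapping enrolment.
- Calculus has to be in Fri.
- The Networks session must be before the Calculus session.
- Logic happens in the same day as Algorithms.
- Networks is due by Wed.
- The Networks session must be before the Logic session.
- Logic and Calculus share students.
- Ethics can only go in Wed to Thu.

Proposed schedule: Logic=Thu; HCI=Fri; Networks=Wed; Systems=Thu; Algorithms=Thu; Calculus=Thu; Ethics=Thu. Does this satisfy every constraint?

No — it violates: Logic and Calculus share students

Logic and Calculus share students — violated.
Algorithms and Calculus have overlapping enrolment — violated.
Calculus has to be in Fri — violated.
The Networks session must be before the Calculus session — holds.
Networks is due by Wed — holds.
Logic happens in the same day as Algorithms — holds.
The Networks session must be before the Logic session — holds.
Ethics can only go in Wed to Thu — holds.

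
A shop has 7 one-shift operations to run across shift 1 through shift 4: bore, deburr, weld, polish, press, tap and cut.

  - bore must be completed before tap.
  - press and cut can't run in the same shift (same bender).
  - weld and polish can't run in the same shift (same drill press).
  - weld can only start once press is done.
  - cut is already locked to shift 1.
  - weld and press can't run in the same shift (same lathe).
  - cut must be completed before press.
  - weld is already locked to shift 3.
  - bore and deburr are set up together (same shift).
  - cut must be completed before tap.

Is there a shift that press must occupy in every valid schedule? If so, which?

shift 2

cut is fixed at shift 1 and must come before press, so press is at least shift 2.
weld is fixed at shift 3 and must come after press, so press is at most shift 2.
So press must be shift 2.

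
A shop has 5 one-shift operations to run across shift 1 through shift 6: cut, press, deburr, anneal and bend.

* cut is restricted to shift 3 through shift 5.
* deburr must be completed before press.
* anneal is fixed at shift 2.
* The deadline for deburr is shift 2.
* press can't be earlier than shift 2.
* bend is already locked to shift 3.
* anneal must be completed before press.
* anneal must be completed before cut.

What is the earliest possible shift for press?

shift 3

Press is available from shift 2; precedence pushes press to at least shift 3.
press at shift 3 is achievable: anneal=shift 2; cut=shift 3; press=shift 3; deburr=shift 1; bend=shift 3.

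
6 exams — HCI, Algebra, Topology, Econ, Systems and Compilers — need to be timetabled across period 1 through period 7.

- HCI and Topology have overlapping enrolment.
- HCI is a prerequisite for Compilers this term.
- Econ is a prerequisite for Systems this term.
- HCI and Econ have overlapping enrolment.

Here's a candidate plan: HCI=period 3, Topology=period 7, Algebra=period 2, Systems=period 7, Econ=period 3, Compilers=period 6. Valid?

No — it violates: HCI and Econ have overlapping enrolment

HCI and Econ have overlapping enrolment — violated.
Econ is a prerequisite for Systems this term — holds.
HCI and Topology have overlapping enrolment — holds.
HCI is a prerequisite for Compilers this term — holds.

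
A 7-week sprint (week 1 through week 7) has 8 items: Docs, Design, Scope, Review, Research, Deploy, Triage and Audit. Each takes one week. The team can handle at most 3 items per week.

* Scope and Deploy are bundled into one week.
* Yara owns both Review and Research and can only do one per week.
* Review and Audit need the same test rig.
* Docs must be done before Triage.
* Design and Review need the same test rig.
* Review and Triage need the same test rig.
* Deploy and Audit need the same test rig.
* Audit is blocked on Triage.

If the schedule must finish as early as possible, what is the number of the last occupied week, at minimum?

The precedence chain requires at least 3 distinct weeks.
With at most 3 per week and 8 work items, at least 3 weeks are needed.
3 works (last occupied week: week 3): for example Research in week 3; Triage in week 2; Deploy in week 2; Audit in week 3; Scope in week 2; Docs in week 1; Review in week 1; Design in week 3.

3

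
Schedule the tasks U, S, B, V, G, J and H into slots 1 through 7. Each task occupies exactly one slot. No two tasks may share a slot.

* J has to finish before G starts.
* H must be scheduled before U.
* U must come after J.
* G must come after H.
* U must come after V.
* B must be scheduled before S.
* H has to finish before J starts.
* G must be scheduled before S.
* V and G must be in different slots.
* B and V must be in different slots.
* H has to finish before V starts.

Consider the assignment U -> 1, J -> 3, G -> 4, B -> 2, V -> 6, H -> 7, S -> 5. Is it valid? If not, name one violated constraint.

No — it violates: H must be scheduled before U

G must be scheduled before S — holds.
B and V must be in different slots — holds.
V and G must be in different slots — holds.
H must be scheduled before U — violated.
H has to finish before J starts — violated.
No two tasks may share a slot — holds.
J has to finish before G starts — holds.
B must be scheduled before S — holds.
U must come after J — violated.
H has to finish before V starts — violated.
G must come after H — violated.
U must come after V — violated.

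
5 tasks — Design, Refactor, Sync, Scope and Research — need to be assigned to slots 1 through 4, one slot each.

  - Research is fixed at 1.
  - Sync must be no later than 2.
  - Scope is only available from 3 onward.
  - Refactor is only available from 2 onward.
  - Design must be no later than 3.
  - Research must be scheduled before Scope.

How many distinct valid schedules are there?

Splitting on Design: it can be 1 (12), 2 (12), 3 (12). Listing each branch's schedules as (Refactor, Sync, Scope, Research):
Design=1: (2,1,3,1) (2,1,4,1) (2,2,3,1) (2,2,4,1) (3,1,3,1) (3,1,4,1) (3,2,3,1) (3,2,4,1) (4,1,3,1) (4,1,4,1) (4,2,3,1) (4,2,4,1) — 12.
Design=2: (2,1,3,1) (2,1,4,1) (2,2,3,1) (2,2,4,1) (3,1,3,1) (3,1,4,1) (3,2,3,1) (3,2,4,1) (4,1,3,1) (4,1,4,1) (4,2,3,1) (4,2,4,1) — 12.
Design=3: (2,1,3,1) (2,1,4,1) (2,2,3,1) (2,2,4,1) (3,1,3,1) (3,1,4,1) (3,2,3,1) (3,2,4,1) (4,1,3,1) (4,1,4,1) (4,2,3,1) (4,2,4,1) — 12.
Summing: 12 + 12 + 12 = 36.

36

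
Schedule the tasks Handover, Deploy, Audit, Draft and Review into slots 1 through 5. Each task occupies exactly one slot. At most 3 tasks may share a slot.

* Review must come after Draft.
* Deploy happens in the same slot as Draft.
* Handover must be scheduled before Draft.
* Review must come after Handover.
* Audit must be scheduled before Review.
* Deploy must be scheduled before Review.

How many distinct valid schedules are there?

Splitting on Handover: it can be 1 (20), 2 (11), 3 (4). Listing each branch's schedules as (Deploy, Audit, Draft, Review):
Handover=1: (2,1,2,3) (2,1,2,4) (2,1,2,5) (2,2,2,3) (2,2,2,4) (2,2,2,5) (2,3,2,4) (2,3,2,5) (2,4,2,5) (3,1,3,4) (3,1,3,5) (3,2,3,4) (3,2,3,5) (3,3,3,4) (3,3,3,5) (3,4,3,5) (4,1,4,5) (4,2,4,5) (4,3,4,5) (4,4,4,5) — 20.
Handover=2: (3,1,3,4) (3,1,3,5) (3,2,3,4) (3,2,3,5) (3,3,3,4) (3,3,3,5) (3,4,3,5) (4,1,4,5) (4,2,4,5) (4,3,4,5) (4,4,4,5) — 11.
Handover=3: (4,1,4,5) (4,2,4,5) (4,3,4,5) (4,4,4,5) — 4.
Summing: 20 + 11 + 4 = 35.

35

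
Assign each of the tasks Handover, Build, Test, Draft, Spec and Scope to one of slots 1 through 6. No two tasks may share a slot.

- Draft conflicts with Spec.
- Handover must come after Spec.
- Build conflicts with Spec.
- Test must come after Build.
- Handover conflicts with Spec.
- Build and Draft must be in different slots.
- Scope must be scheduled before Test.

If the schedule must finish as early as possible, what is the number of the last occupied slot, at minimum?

The precedence chain requires at least 2 distinct slots.
With at most 1 per slot and 6 tasks, at least 6 slots are needed.
6 works (last occupied slot: 6): for example Build in 1, Draft in 6, Test in 3, Handover in 5, Scope in 2, Spec in 4.

6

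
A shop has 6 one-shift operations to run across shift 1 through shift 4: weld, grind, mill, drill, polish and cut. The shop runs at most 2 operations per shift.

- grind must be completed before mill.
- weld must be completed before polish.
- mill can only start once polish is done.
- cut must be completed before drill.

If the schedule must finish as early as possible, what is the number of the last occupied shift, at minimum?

The precedence chain requires at least 3 distinct shifts.
With at most 2 per shift and 6 operations, at least 3 shifts are needed.
3 works (last occupied shift: shift 3): for example drill in shift 3, weld in shift 1, cut in shift 2, grind in shift 1, mill in shift 3, polish in shift 2.

shift 3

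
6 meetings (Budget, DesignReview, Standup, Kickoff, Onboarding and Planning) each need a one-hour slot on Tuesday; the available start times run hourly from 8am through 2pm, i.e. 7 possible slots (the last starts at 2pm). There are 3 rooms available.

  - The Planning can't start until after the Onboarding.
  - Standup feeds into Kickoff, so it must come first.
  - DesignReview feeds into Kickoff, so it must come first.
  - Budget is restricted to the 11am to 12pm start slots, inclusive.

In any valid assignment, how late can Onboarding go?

1pm

Downstream work caps Onboarding at 1pm.
Onboarding at 1pm is achievable: Budget -> 11am, Kickoff -> 9am, Onboarding -> 1pm, Planning -> 2pm, DesignReview -> 8am, Standup -> 8am.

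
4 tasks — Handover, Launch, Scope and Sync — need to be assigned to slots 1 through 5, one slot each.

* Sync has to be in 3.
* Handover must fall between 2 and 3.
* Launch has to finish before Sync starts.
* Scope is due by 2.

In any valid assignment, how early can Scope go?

1

Scope's own window allows nothing later than 2.
Scope at 1 is achievable: Launch in 1, Handover in 2, Sync in 3, Scope in 1.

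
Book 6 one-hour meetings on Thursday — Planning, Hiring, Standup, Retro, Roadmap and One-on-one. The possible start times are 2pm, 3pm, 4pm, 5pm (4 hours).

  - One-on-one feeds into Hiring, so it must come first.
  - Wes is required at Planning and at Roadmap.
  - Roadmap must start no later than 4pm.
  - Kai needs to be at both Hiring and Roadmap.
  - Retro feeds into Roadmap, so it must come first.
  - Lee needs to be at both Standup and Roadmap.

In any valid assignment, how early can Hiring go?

3pm

Precedence pushes Hiring to at least 3pm.
Hiring at 3pm is achievable: Retro=2pm; Standup=2pm; Planning=2pm; Hiring=3pm; One-on-one=2pm; Roadmap=4pm.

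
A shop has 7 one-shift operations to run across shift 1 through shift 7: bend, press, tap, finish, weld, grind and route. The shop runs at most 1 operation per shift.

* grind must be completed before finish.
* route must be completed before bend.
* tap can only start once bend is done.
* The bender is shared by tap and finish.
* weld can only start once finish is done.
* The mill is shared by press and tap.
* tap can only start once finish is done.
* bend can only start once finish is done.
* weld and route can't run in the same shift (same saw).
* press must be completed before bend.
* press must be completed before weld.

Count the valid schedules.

Splitting on bend: it can be shift 5 (24), shift 6 (15). Listing each branch's schedules as (press, tap, finish, weld, grind, route) by shift number:
bend=shift 5: (1,6,3,7,2,4) (1,6,4,7,2,3) (1,6,4,7,3,2) (1,7,3,6,2,4) (1,7,4,6,2,3) (1,7,4,6,3,2) (2,6,3,7,1,4) (2,6,4,7,1,3) (2,6,4,7,3,1) (2,7,3,6,1,4) (2,7,4,6,1,3) (2,7,4,6,3,1) (3,6,2,7,1,4) (3,6,4,7,1,2) (3,6,4,7,2,1) (3,7,2,6,1,4) (3,7,4,6,1,2) (3,7,4,6,2,1) (4,6,2,7,1,3) (4,6,3,7,1,2) (4,6,3,7,2,1) (4,7,2,6,1,3) (4,7,3,6,1,2) (4,7,3,6,2,1) — 24.
bend=shift 6: (1,7,3,4,2,5) (1,7,3,5,2,4) (1,7,4,5,2,3) (1,7,4,5,3,2) (2,7,3,4,1,5) (2,7,3,5,1,4) (2,7,4,5,1,3) (2,7,4,5,3,1) (3,7,2,4,1,5) (3,7,2,5,1,4) (3,7,4,5,1,2) (3,7,4,5,2,1) (4,7,2,5,1,3) (4,7,3,5,1,2) (4,7,3,5,2,1) — 15.
Summing: 24 + 15 = 39.

39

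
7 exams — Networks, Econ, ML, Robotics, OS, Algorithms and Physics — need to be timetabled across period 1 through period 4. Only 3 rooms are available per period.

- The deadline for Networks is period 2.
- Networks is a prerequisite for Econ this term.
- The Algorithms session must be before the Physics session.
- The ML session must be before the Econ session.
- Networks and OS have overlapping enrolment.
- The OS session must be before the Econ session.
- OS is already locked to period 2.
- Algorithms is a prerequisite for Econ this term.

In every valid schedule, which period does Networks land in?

Networks's window is period 1–period 2.
OS is fixed at period 2, and Networks can't share a period with OS.
So Networks must be period 1.

period 1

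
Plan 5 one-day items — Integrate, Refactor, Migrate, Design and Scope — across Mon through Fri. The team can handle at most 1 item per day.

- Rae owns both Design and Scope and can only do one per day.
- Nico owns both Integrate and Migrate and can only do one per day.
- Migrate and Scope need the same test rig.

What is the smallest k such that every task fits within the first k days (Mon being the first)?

With at most 1 per day and 5 tasks, at least 5 days are needed.
5 works (last occupied day: Fri): for example Migrate -> Wed, Integrate -> Mon, Design -> Thu, Refactor -> Tue, Scope -> Fri.

5 days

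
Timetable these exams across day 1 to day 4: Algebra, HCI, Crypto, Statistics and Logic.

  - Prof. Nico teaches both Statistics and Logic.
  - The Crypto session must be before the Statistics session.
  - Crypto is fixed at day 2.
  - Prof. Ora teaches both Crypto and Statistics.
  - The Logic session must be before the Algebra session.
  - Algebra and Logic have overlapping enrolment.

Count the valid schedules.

44

Splitting on Algebra: it can be day 2 (8), day 3 (16), day 4 (20). Listing each branch's schedules as (HCI, Crypto, Statistics, Logic) by day number:
Algebra=day 2: (1,2,3,1) (1,2,4,1) (2,2,3,1) (2,2,4,1) (3,2,3,1) (3,2,4,1) (4,2,3,1) (4,2,4,1) — 8.
Algebra=day 3: (1,2,3,1) (1,2,3,2) (1,2,4,1) (1,2,4,2) (2,2,3,1) (2,2,3,2) (2,2,4,1) (2,2,4,2) (3,2,3,1) (3,2,3,2) (3,2,4,1) (3,2,4,2) (4,2,3,1) (4,2,3,2) (4,2,4,1) (4,2,4,2) — 16.
Algebra=day 4: (1,2,3,1) (1,2,3,2) (1,2,4,1) (1,2,4,2) (1,2,4,3) (2,2,3,1) (2,2,3,2) (2,2,4,1) (2,2,4,2) (2,2,4,3) (3,2,3,1) (3,2,3,2) (3,2,4,1) (3,2,4,2) (3,2,4,3) (4,2,3,1) (4,2,3,2) (4,2,4,1) (4,2,4,2) (4,2,4,3) — 20.
Summing: 8 + 16 + 20 = 44.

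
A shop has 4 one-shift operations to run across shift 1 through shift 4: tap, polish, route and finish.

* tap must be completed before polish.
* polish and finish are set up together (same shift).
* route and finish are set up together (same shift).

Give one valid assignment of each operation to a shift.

polish in shift 2; route in shift 2; tap in shift 1; finish in shift 2

Checking: tap(shift 1) before polish(shift 2); route = finish = shift 2; polish = finish = shift 2.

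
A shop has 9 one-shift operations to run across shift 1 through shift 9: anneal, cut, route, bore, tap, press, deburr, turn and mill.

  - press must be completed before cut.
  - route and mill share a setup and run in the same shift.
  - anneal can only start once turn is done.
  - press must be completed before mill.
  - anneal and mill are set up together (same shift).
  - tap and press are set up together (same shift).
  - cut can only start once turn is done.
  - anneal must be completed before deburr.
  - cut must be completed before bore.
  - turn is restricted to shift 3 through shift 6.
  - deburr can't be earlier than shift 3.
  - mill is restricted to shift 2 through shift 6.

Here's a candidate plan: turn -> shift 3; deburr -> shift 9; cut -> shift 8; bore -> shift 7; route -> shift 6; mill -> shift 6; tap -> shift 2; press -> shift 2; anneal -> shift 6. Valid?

Invalid. cut must be completed before bore.

cut must be completed before bore — violated.
deburr can't be earlier than shift 3 — holds.
cut can only start once turn is done — holds.
route and mill share a setup and run in the same shift — holds.
mill is restricted to shift 2 through shift 6 — holds.
anneal and mill are set up together (same shift) — holds.
anneal must be completed before deburr — holds.
press must be completed before cut — holds.
tap and press are set up together (same shift) — holds.
turn is restricted to shift 3 through shift 6 — holds.
press must be completed before mill — holds.
anneal can only start once turn is done — holds.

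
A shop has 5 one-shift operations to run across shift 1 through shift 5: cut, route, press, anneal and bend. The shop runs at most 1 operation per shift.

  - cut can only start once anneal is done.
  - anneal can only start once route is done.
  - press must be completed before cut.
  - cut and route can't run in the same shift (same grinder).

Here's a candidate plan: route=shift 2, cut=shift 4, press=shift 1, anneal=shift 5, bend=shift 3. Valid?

Invalid. cut can only start once anneal is done.

cut can only start once anneal is done — violated.
anneal can only start once route is done — holds.
cut and route can't run in the same shift (same grinder) — holds.
The shop runs at most 1 operation per shift — holds.
press must be completed before cut — holds.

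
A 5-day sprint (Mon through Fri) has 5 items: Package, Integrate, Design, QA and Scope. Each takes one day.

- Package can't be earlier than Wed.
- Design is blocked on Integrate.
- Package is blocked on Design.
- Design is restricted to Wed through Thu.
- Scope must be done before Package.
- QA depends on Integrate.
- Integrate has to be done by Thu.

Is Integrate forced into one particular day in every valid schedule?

No

Integrate can be Mon (e.g. Integrate=Mon; QA=Tue; Design=Wed; Package=Thu; Scope=Mon) or Tue (e.g. Package -> Thu; Scope -> Mon; Design -> Wed; QA -> Wed; Integrate -> Tue).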